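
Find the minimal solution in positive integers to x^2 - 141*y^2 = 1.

(x, y) = (95, 8)

First expand sqrt(141) as a continued fraction. With x_i = (sqrt(141) + m_i)/d_i and (m_0, d_0) = (0, 1): a_0 = floor(sqrt(141)) = 11, since 11^2 = 121 <= 141 < 144 = 12^2.
Iterate m_{i+1} = d_i*a_i - m_i, d_{i+1} = (141 - m_{i+1}^2)/d_i, a_{i+1} = floor((a_0 + m_{i+1})/d_{i+1}):
  m_1 = 1*11 - 0 = 11, d_1 = (141 - 11^2)/1 = 20/1 = 20, a_1 = floor((11 + 11)/20) = 1.
  m_2 = 20*1 - 11 = 9, d_2 = (141 - 9^2)/20 = 60/20 = 3, a_2 = floor((11 + 9)/3) = 6.
  m_3 = 3*6 - 9 = 9, d_3 = (141 - 9^2)/3 = 60/3 = 20, a_3 = floor((11 + 9)/20) = 1.
  m_4 = 20*1 - 9 = 11, d_4 = (141 - 11^2)/20 = 20/20 = 1, a_4 = floor((11 + 11)/1) = 22.
  m_5 = 1*22 - 11 = 11, d_5 = (141 - 11^2)/1 = 20/1 = 20: (m_5, d_5) = (m_1, d_1) = (11, 20), so from here the quotients repeat a_1, ..., a_4; the period length is 4.
So sqrt(141) = [11; (1, 6, 1, 22)] with period length k = 4.
k is even, so the fundamental solution of x^2 - 141y^2 = 1 is (p_{k-1}, q_{k-1}) = (p_3, q_3); compute convergents through index 3.
Convergents (p_i = a_i*p_{i-1} + p_{i-2}, q_i = a_i*q_{i-1} + q_{i-2} with p_{-2}=0, p_{-1}=1, q_{-2}=1, q_{-1}=0):
  i=0: a_0=11, p_0 = 11*1 + 0 = 11, q_0 = 11*0 + 1 = 1.
  i=1: a_1=1, p_1 = 1*11 + 1 = 12, q_1 = 1*1 + 0 = 1.
  i=2: a_2=6, p_2 = 6*12 + 11 = 83, q_2 = 6*1 + 1 = 7.
  i=3: a_3=1, p_3 = 1*83 + 12 = 95, q_3 = 1*7 + 1 = 8.
Check: 95^2 - 141*8^2 = 9025 - 9024 = 1, so (x, y) = (95, 8) solves the equation, and by the theorem it is the least positive solution.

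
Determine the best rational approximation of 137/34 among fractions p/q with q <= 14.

Expand x = 137/34 as a continued fraction with the Euclidean algorithm:
  137 = 4*34 + 1, so a_0 = 4.
  34 = 34*1 + 0, so a_1 = 34.
so x = [4; 34].
Convergents (p_i = a_i*p_{i-1} + p_{i-2}, q_i = a_i*q_{i-1} + q_{i-2} with p_{-2}=0, p_{-1}=1, q_{-2}=1, q_{-1}=0), until the denominator exceeds 14:
  i=0: a_0=4, p_0 = 4*1 + 0 = 4, q_0 = 4*0 + 1 = 1.
  i=1: a_1=34, p_1 = 34*4 + 1 = 137, q_1 = 34*1 + 0 = 34.
q_1 = 34 > 14, so the last convergent with denominator <= 14 is p_0/q_0 = 4/1.
The closest fraction with denominator <= 14 is either p_0/q_0 or the intermediate fraction (k*p_0 + p_{-1})/(k*q_0 + q_{-1}) with the largest k >= 1 whose denominator stays <= 14; these approach x as k grows, and every other convergent or intermediate fraction in range is farther away.
Largest k: floor((14 - q_{-1})/q_0) = floor((14 - 0)/1) = 14 (using the seeds p_{-1} = 1, q_{-1} = 0).
That gives (14*4 + 1)/(14*1 + 0) = 57/14.
Compare the errors: |x - 4/1| = |137*1 - 4*34|/(34*1) = 1/34, and |x - 57/14| = |137*14 - 57*34|/(34*14) = 20/476.
Cross-multiplying, 1*476 = 476 < 680 = 20*34, so 1/34 is smaller: the convergent 4/1 is closer to x than 57/14.

4/1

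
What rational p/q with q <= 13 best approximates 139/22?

Expand x = 139/22 as a continued fraction with the Euclidean algorithm:
  139 = 6*22 + 7, so a_0 = 6.
  22 = 3*7 + 1, so a_1 = 3.
  7 = 7*1 + 0, so a_2 = 7.
so x = [6; 3, 7].
Convergents (p_i = a_i*p_{i-1} + p_{i-2}, q_i = a_i*q_{i-1} + q_{i-2} with p_{-2}=0, p_{-1}=1, q_{-2}=1, q_{-1}=0), until the denominator exceeds 13:
  i=0: a_0=6, p_0 = 6*1 + 0 = 6, q_0 = 6*0 + 1 = 1.
  i=1: a_1=3, p_1 = 3*6 + 1 = 19, q_1 = 3*1 + 0 = 3.
  i=2: a_2=7, p_2 = 7*19 + 6 = 139, q_2 = 7*3 + 1 = 22.
q_2 = 22 > 13, so the last convergent with denominator <= 13 is p_1/q_1 = 19/3.
The closest fraction with denominator <= 13 is either p_1/q_1 or the intermediate fraction (k*p_1 + p_0)/(k*q_1 + q_0) with the largest k >= 1 whose denominator stays <= 13; these approach x as k grows, and every other convergent or intermediate fraction in range is farther away.
Largest k: floor((13 - q_0)/q_1) = floor((13 - 1)/3) = 4.
That gives (4*19 + 6)/(4*3 + 1) = 82/13.
Compare the errors: |x - 19/3| = |139*3 - 19*22|/(22*3) = 1/66, and |x - 82/13| = |139*13 - 82*22|/(22*13) = 3/286.
Cross-multiplying, 3*66 = 198 < 286 = 1*286, so 3/286 is smaller: the intermediate fraction 82/13 is closer to x than 19/3.

82/13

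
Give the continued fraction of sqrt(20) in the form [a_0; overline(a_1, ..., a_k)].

Write x_i = (sqrt(20) + m_i)/d_i with (m_0, d_0) = (0, 1). a_0 = floor(sqrt(20)) = 4, since 4^2 = 16 <= 20 < 25 = 5^2.
Iterate m_{i+1} = d_i*a_i - m_i, d_{i+1} = (20 - m_{i+1}^2)/d_i, a_{i+1} = floor((a_0 + m_{i+1})/d_{i+1}):
  m_1 = 1*4 - 0 = 4, d_1 = (20 - 4^2)/1 = 4/1 = 4, a_1 = floor((4 + 4)/4) = 2.
  m_2 = 4*2 - 4 = 4, d_2 = (20 - 4^2)/4 = 4/4 = 1, a_2 = floor((4 + 4)/1) = 8.
  m_3 = 1*8 - 4 = 4, d_3 = (20 - 4^2)/1 = 4/1 = 4: (m_3, d_3) = (m_1, d_1) = (4, 4), so from here the quotients repeat a_1, a_2; the period length is 2.
Hence the expansion of sqrt(20) is a_0 = 4 followed by the repeating block 2, 8 (period 2).

[4; overline(2, 8)]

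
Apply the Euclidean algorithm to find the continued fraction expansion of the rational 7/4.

[1; 1, 3]

Run the Euclidean algorithm on 7 and 4; the successive quotients are the partial quotients a_0, a_1, ... (each step inverts the fractional part left over by the previous one):
  7 = 1*4 + 3, so a_0 = 1.
  4 = 1*3 + 1, so a_1 = 1.
  3 = 3*1 + 0, so a_2 = 3.
The remainder reaches 0 after 3 divisions, so the expansion has 3 partial quotients, read off in order.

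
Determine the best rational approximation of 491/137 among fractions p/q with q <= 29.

43/12

Expand x = 491/137 as a continued fraction with the Euclidean algorithm:
  491 = 3*137 + 80, so a_0 = 3.
  137 = 1*80 + 57, so a_1 = 1.
  80 = 1*57 + 23, so a_2 = 1.
  57 = 2*23 + 11, so a_3 = 2.
  23 = 2*11 + 1, so a_4 = 2.
  11 = 11*1 + 0, so a_5 = 11.
so x = [3; 1, 1, 2, 2, 11].
Convergents (p_i = a_i*p_{i-1} + p_{i-2}, q_i = a_i*q_{i-1} + q_{i-2} with p_{-2}=0, p_{-1}=1, q_{-2}=1, q_{-1}=0), until the denominator exceeds 29:
  i=0: a_0=3, p_0 = 3*1 + 0 = 3, q_0 = 3*0 + 1 = 1.
  i=1: a_1=1, p_1 = 1*3 + 1 = 4, q_1 = 1*1 + 0 = 1.
  i=2: a_2=1, p_2 = 1*4 + 3 = 7, q_2 = 1*1 + 1 = 2.
  i=3: a_3=2, p_3 = 2*7 + 4 = 18, q_3 = 2*2 + 1 = 5.
  i=4: a_4=2, p_4 = 2*18 + 7 = 43, q_4 = 2*5 + 2 = 12.
  i=5: a_5=11, p_5 = 11*43 + 18 = 491, q_5 = 11*12 + 5 = 137.
q_5 = 137 > 29, so the last convergent with denominator <= 29 is p_4/q_4 = 43/12.
The closest fraction with denominator <= 29 is either p_4/q_4 or the intermediate fraction (k*p_4 + p_3)/(k*q_4 + q_3) with the largest k >= 1 whose denominator stays <= 29; these approach x as k grows, and every other convergent or intermediate fraction in range is farther away.
Largest k: floor((29 - q_3)/q_4) = floor((29 - 5)/12) = 2.
That gives (2*43 + 18)/(2*12 + 5) = 104/29.
Compare the errors: |x - 43/12| = |491*12 - 43*137|/(137*12) = 1/1644, and |x - 104/29| = |491*29 - 104*137|/(137*29) = 9/3973.
Cross-multiplying, 1*3973 = 3973 < 14796 = 9*1644, so 1/1644 is smaller: the convergent 43/12 is closer to x than 104/29.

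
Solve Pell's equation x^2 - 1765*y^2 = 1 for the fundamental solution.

First expand sqrt(1765) as a continued fraction. With x_i = (sqrt(1765) + m_i)/d_i and (m_0, d_0) = (0, 1): a_0 = floor(sqrt(1765)) = 42, since 42^2 = 1764 <= 1765 < 1849 = 43^2.
Iterate m_{i+1} = d_i*a_i - m_i, d_{i+1} = (1765 - m_{i+1}^2)/d_i, a_{i+1} = floor((a_0 + m_{i+1})/d_{i+1}):
  m_1 = 1*42 - 0 = 42, d_1 = (1765 - 42^2)/1 = 1/1 = 1, a_1 = floor((42 + 42)/1) = 84.
  m_2 = 1*84 - 42 = 42, d_2 = (1765 - 42^2)/1 = 1/1 = 1: (m_2, d_2) = (m_1, d_1) = (42, 1), so from here the quotient a_1 repeats; the period length is 1.
So sqrt(1765) = [42; (84)] with period length k = 1.
k is odd, so (p_{k-1}, q_{k-1}) only solves x^2 - 1765y^2 = -1 and the fundamental solution of x^2 - 1765y^2 = 1 is (p_{2k-1}, q_{2k-1}) = (p_1, q_1); compute convergents through index 1, running through the period twice.
Convergents (p_i = a_i*p_{i-1} + p_{i-2}, q_i = a_i*q_{i-1} + q_{i-2} with p_{-2}=0, p_{-1}=1, q_{-2}=1, q_{-1}=0):
  i=0: a_0=42, p_0 = 42*1 + 0 = 42, q_0 = 42*0 + 1 = 1.
  i=1: a_1=84, p_1 = 84*42 + 1 = 3529, q_1 = 84*1 + 0 = 84.
Indeed p_0^2 - 1765*q_0^2 = 1764 - 1765 = -1, not +1.
Check: 3529^2 - 1765*84^2 = 12453841 - 12453840 = 1, so (x, y) = (3529, 84) solves the equation, and by the theorem it is the least positive solution.

(x, y) = (3529, 84)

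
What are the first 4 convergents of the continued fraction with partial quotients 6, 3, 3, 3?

Using the convergent recurrence p_i = a_i*p_{i-1} + p_{i-2}, q_i = a_i*q_{i-1} + q_{i-2} with p_{-2}=0, p_{-1}=1, q_{-2}=1, q_{-1}=0:
  i=0: a_0=6, p_0 = 6*1 + 0 = 6, q_0 = 6*0 + 1 = 1.
  i=1: a_1=3, p_1 = 3*6 + 1 = 19, q_1 = 3*1 + 0 = 3.
  i=2: a_2=3, p_2 = 3*19 + 6 = 63, q_2 = 3*3 + 1 = 10.
  i=3: a_3=3, p_3 = 3*63 + 19 = 208, q_3 = 3*10 + 3 = 33.

6/1, 19/3, 63/10, 208/33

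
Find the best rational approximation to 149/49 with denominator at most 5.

Expand x = 149/49 as a continued fraction with the Euclidean algorithm:
  149 = 3*49 + 2, so a_0 = 3.
  49 = 24*2 + 1, so a_1 = 24.
  2 = 2*1 + 0, so a_2 = 2.
so x = [3; 24, 2].
Convergents (p_i = a_i*p_{i-1} + p_{i-2}, q_i = a_i*q_{i-1} + q_{i-2} with p_{-2}=0, p_{-1}=1, q_{-2}=1, q_{-1}=0), until the denominator exceeds 5:
  i=0: a_0=3, p_0 = 3*1 + 0 = 3, q_0 = 3*0 + 1 = 1.
  i=1: a_1=24, p_1 = 24*3 + 1 = 73, q_1 = 24*1 + 0 = 24.
q_1 = 24 > 5, so the last convergent with denominator <= 5 is p_0/q_0 = 3/1.
The closest fraction with denominator <= 5 is either p_0/q_0 or the intermediate fraction (k*p_0 + p_{-1})/(k*q_0 + q_{-1}) with the largest k >= 1 whose denominator stays <= 5; these approach x as k grows, and every other convergent or intermediate fraction in range is farther away.
Largest k: floor((5 - q_{-1})/q_0) = floor((5 - 0)/1) = 5 (using the seeds p_{-1} = 1, q_{-1} = 0).
That gives (5*3 + 1)/(5*1 + 0) = 16/5.
Compare the errors: |x - 3/1| = |149*1 - 3*49|/(49*1) = 2/49, and |x - 16/5| = |149*5 - 16*49|/(49*5) = 39/245.
Cross-multiplying, 2*245 = 490 < 1911 = 39*49, so 2/49 is smaller: the convergent 3/1 is closer to x than 16/5.

3/1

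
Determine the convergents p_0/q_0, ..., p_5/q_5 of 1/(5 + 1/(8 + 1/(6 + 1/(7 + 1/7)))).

Using the convergent recurrence p_i = a_i*p_{i-1} + p_{i-2}, q_i = a_i*q_{i-1} + q_{i-2} with p_{-2}=0, p_{-1}=1, q_{-2}=1, q_{-1}=0:
  i=0: a_0=0, p_0 = 0*1 + 0 = 0, q_0 = 0*0 + 1 = 1.
  i=1: a_1=5, p_1 = 5*0 + 1 = 1, q_1 = 5*1 + 0 = 5.
  i=2: a_2=8, p_2 = 8*1 + 0 = 8, q_2 = 8*5 + 1 = 41.
  i=3: a_3=6, p_3 = 6*8 + 1 = 49, q_3 = 6*41 + 5 = 251.
  i=4: a_4=7, p_4 = 7*49 + 8 = 351, q_4 = 7*251 + 41 = 1798.
  i=5: a_5=7, p_5 = 7*351 + 49 = 2506, q_5 = 7*1798 + 251 = 12837.

0/1, 1/5, 8/41, 49/251, 351/1798, 2506/12837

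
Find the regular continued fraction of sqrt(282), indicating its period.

Write x_i = (sqrt(282) + m_i)/d_i with (m_0, d_0) = (0, 1). a_0 = floor(sqrt(282)) = 16, since 16^2 = 256 <= 282 < 289 = 17^2.
Iterate m_{i+1} = d_i*a_i - m_i, d_{i+1} = (282 - m_{i+1}^2)/d_i, a_{i+1} = floor((a_0 + m_{i+1})/d_{i+1}):
  m_1 = 1*16 - 0 = 16, d_1 = (282 - 16^2)/1 = 26/1 = 26, a_1 = floor((16 + 16)/26) = 1.
  m_2 = 26*1 - 16 = 10, d_2 = (282 - 10^2)/26 = 182/26 = 7, a_2 = floor((16 + 10)/7) = 3.
  m_3 = 7*3 - 10 = 11, d_3 = (282 - 11^2)/7 = 161/7 = 23, a_3 = floor((16 + 11)/23) = 1.
  m_4 = 23*1 - 11 = 12, d_4 = (282 - 12^2)/23 = 138/23 = 6, a_4 = floor((16 + 12)/6) = 4.
  m_5 = 6*4 - 12 = 12, d_5 = (282 - 12^2)/6 = 138/6 = 23, a_5 = floor((16 + 12)/23) = 1.
  m_6 = 23*1 - 12 = 11, d_6 = (282 - 11^2)/23 = 161/23 = 7, a_6 = floor((16 + 11)/7) = 3.
  m_7 = 7*3 - 11 = 10, d_7 = (282 - 10^2)/7 = 182/7 = 26, a_7 = floor((16 + 10)/26) = 1.
  m_8 = 26*1 - 10 = 16, d_8 = (282 - 16^2)/26 = 26/26 = 1, a_8 = floor((16 + 16)/1) = 32.
  m_9 = 1*32 - 16 = 16, d_9 = (282 - 16^2)/1 = 26/1 = 26: (m_9, d_9) = (m_1, d_1) = (16, 26), so from here the quotients repeat a_1, ..., a_8; the period length is 8.
Hence the expansion of sqrt(282) is a_0 = 16 followed by the repeating block 1, 3, 1, 4, 1, 3, 1, 32 (period 8).

[16; (1, 3, 1, 4, 1, 3, 1, 32)]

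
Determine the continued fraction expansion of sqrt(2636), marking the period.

Write x_i = (sqrt(2636) + m_i)/d_i with (m_0, d_0) = (0, 1). a_0 = floor(sqrt(2636)) = 51, since 51^2 = 2601 <= 2636 < 2704 = 52^2.
Iterate m_{i+1} = d_i*a_i - m_i, d_{i+1} = (2636 - m_{i+1}^2)/d_i, a_{i+1} = floor((a_0 + m_{i+1})/d_{i+1}):
  m_1 = 1*51 - 0 = 51, d_1 = (2636 - 51^2)/1 = 35/1 = 35, a_1 = floor((51 + 51)/35) = 2.
  m_2 = 35*2 - 51 = 19, d_2 = (2636 - 19^2)/35 = 2275/35 = 65, a_2 = floor((51 + 19)/65) = 1.
  m_3 = 65*1 - 19 = 46, d_3 = (2636 - 46^2)/65 = 520/65 = 8, a_3 = floor((51 + 46)/8) = 12.
  m_4 = 8*12 - 46 = 50, d_4 = (2636 - 50^2)/8 = 136/8 = 17, a_4 = floor((51 + 50)/17) = 5.
  m_5 = 17*5 - 50 = 35, d_5 = (2636 - 35^2)/17 = 1411/17 = 83, a_5 = floor((51 + 35)/83) = 1.
  m_6 = 83*1 - 35 = 48, d_6 = (2636 - 48^2)/83 = 332/83 = 4, a_6 = floor((51 + 48)/4) = 24.
  m_7 = 4*24 - 48 = 48, d_7 = (2636 - 48^2)/4 = 332/4 = 83, a_7 = floor((51 + 48)/83) = 1.
  m_8 = 83*1 - 48 = 35, d_8 = (2636 - 35^2)/83 = 1411/83 = 17, a_8 = floor((51 + 35)/17) = 5.
  m_9 = 17*5 - 35 = 50, d_9 = (2636 - 50^2)/17 = 136/17 = 8, a_9 = floor((51 + 50)/8) = 12.
  m_10 = 8*12 - 50 = 46, d_10 = (2636 - 46^2)/8 = 520/8 = 65, a_10 = floor((51 + 46)/65) = 1.
  m_11 = 65*1 - 46 = 19, d_11 = (2636 - 19^2)/65 = 2275/65 = 35, a_11 = floor((51 + 19)/35) = 2.
  m_12 = 35*2 - 19 = 51, d_12 = (2636 - 51^2)/35 = 35/35 = 1, a_12 = floor((51 + 51)/1) = 102.
  m_13 = 1*102 - 51 = 51, d_13 = (2636 - 51^2)/1 = 35/1 = 35: (m_13, d_13) = (m_1, d_1) = (51, 35), so from here the quotients repeat a_1, ..., a_12; the period length is 12.
Hence the expansion of sqrt(2636) is a_0 = 51 followed by the repeating block 2, 1, 12, 5, 1, 24, 1, 5, 12, 1, 2, 102 (period 12).

[51; (2, 1, 12, 5, 1, 24, 1, 5, 12, 1, 2, 102)]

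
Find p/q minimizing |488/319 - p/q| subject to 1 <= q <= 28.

Expand x = 488/319 as a continued fraction with the Euclidean algorithm:
  488 = 1*319 + 169, so a_0 = 1.
  319 = 1*169 + 150, so a_1 = 1.
  169 = 1*150 + 19, so a_2 = 1.
  150 = 7*19 + 17, so a_3 = 7.
  19 = 1*17 + 2, so a_4 = 1.
  17 = 8*2 + 1, so a_5 = 8.
  2 = 2*1 + 0, so a_6 = 2.
so x = [1; 1, 1, 7, 1, 8, 2].
Convergents (p_i = a_i*p_{i-1} + p_{i-2}, q_i = a_i*q_{i-1} + q_{i-2} with p_{-2}=0, p_{-1}=1, q_{-2}=1, q_{-1}=0), until the denominator exceeds 28:
  i=0: a_0=1, p_0 = 1*1 + 0 = 1, q_0 = 1*0 + 1 = 1.
  i=1: a_1=1, p_1 = 1*1 + 1 = 2, q_1 = 1*1 + 0 = 1.
  i=2: a_2=1, p_2 = 1*2 + 1 = 3, q_2 = 1*1 + 1 = 2.
  i=3: a_3=7, p_3 = 7*3 + 2 = 23, q_3 = 7*2 + 1 = 15.
  i=4: a_4=1, p_4 = 1*23 + 3 = 26, q_4 = 1*15 + 2 = 17.
  i=5: a_5=8, p_5 = 8*26 + 23 = 231, q_5 = 8*17 + 15 = 151.
q_5 = 151 > 28, so the last convergent with denominator <= 28 is p_4/q_4 = 26/17.
The closest fraction with denominator <= 28 is either p_4/q_4 or the intermediate fraction (k*p_4 + p_3)/(k*q_4 + q_3) with the largest k >= 1 whose denominator stays <= 28; these approach x as k grows, and every other convergent or intermediate fraction in range is farther away.
Largest k: floor((28 - q_3)/q_4) = floor((28 - 15)/17) = 0.
Since k = 0, no intermediate fraction beyond p_4/q_4 has denominator <= 28, so the convergent 26/17 is the closest (its error is |488*17 - 26*319|/(319*17) = 2/5423).

26/17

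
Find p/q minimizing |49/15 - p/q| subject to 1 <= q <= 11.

36/11

Expand x = 49/15 as a continued fraction with the Euclidean algorithm:
  49 = 3*15 + 4, so a_0 = 3.
  15 = 3*4 + 3, so a_1 = 3.
  4 = 1*3 + 1, so a_2 = 1.
  3 = 3*1 + 0, so a_3 = 3.
so x = [3; 3, 1, 3].
Convergents (p_i = a_i*p_{i-1} + p_{i-2}, q_i = a_i*q_{i-1} + q_{i-2} with p_{-2}=0, p_{-1}=1, q_{-2}=1, q_{-1}=0), until the denominator exceeds 11:
  i=0: a_0=3, p_0 = 3*1 + 0 = 3, q_0 = 3*0 + 1 = 1.
  i=1: a_1=3, p_1 = 3*3 + 1 = 10, q_1 = 3*1 + 0 = 3.
  i=2: a_2=1, p_2 = 1*10 + 3 = 13, q_2 = 1*3 + 1 = 4.
  i=3: a_3=3, p_3 = 3*13 + 10 = 49, q_3 = 3*4 + 3 = 15.
q_3 = 15 > 11, so the last convergent with denominator <= 11 is p_2/q_2 = 13/4.
The closest fraction with denominator <= 11 is either p_2/q_2 or the intermediate fraction (k*p_2 + p_1)/(k*q_2 + q_1) with the largest k >= 1 whose denominator stays <= 11; these approach x as k grows, and every other convergent or intermediate fraction in range is farther away.
Largest k: floor((11 - q_1)/q_2) = floor((11 - 3)/4) = 2.
That gives (2*13 + 10)/(2*4 + 3) = 36/11.
Compare the errors: |x - 13/4| = |49*4 - 13*15|/(15*4) = 1/60, and |x - 36/11| = |49*11 - 36*15|/(15*11) = 1/165.
Cross-multiplying, 1*60 = 60 < 165 = 1*165, so 1/165 is smaller: the intermediate fraction 36/11 is closer to x than 13/4.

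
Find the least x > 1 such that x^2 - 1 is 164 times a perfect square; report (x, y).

(x, y) = (2049, 160)

First expand sqrt(164) as a continued fraction. With x_i = (sqrt(164) + m_i)/d_i and (m_0, d_0) = (0, 1): a_0 = floor(sqrt(164)) = 12, since 12^2 = 144 <= 164 < 169 = 13^2.
Iterate m_{i+1} = d_i*a_i - m_i, d_{i+1} = (164 - m_{i+1}^2)/d_i, a_{i+1} = floor((a_0 + m_{i+1})/d_{i+1}):
  m_1 = 1*12 - 0 = 12, d_1 = (164 - 12^2)/1 = 20/1 = 20, a_1 = floor((12 + 12)/20) = 1.
  m_2 = 20*1 - 12 = 8, d_2 = (164 - 8^2)/20 = 100/20 = 5, a_2 = floor((12 + 8)/5) = 4.
  m_3 = 5*4 - 8 = 12, d_3 = (164 - 12^2)/5 = 20/5 = 4, a_3 = floor((12 + 12)/4) = 6.
  m_4 = 4*6 - 12 = 12, d_4 = (164 - 12^2)/4 = 20/4 = 5, a_4 = floor((12 + 12)/5) = 4.
  m_5 = 5*4 - 12 = 8, d_5 = (164 - 8^2)/5 = 100/5 = 20, a_5 = floor((12 + 8)/20) = 1.
  m_6 = 20*1 - 8 = 12, d_6 = (164 - 12^2)/20 = 20/20 = 1, a_6 = floor((12 + 12)/1) = 24.
  m_7 = 1*24 - 12 = 12, d_7 = (164 - 12^2)/1 = 20/1 = 20: (m_7, d_7) = (m_1, d_1) = (12, 20), so from here the quotients repeat a_1, ..., a_6; the period length is 6.
So sqrt(164) = [12; (1, 4, 6, 4, 1, 24)] with period length k = 6.
k is even, so the fundamental solution of x^2 - 164y^2 = 1 is (p_{k-1}, q_{k-1}) = (p_5, q_5); compute convergents through index 5.
Convergents (p_i = a_i*p_{i-1} + p_{i-2}, q_i = a_i*q_{i-1} + q_{i-2} with p_{-2}=0, p_{-1}=1, q_{-2}=1, q_{-1}=0):
  i=0: a_0=12, p_0 = 12*1 + 0 = 12, q_0 = 12*0 + 1 = 1.
  i=1: a_1=1, p_1 = 1*12 + 1 = 13, q_1 = 1*1 + 0 = 1.
  i=2: a_2=4, p_2 = 4*13 + 12 = 64, q_2 = 4*1 + 1 = 5.
  i=3: a_3=6, p_3 = 6*64 + 13 = 397, q_3 = 6*5 + 1 = 31.
  i=4: a_4=4, p_4 = 4*397 + 64 = 1652, q_4 = 4*31 + 5 = 129.
  i=5: a_5=1, p_5 = 1*1652 + 397 = 2049, q_5 = 1*129 + 31 = 160.
Check: 2049^2 - 164*160^2 = 4198401 - 4198400 = 1, so (x, y) = (2049, 160) solves the equation, and by the theorem it is the least positive solution.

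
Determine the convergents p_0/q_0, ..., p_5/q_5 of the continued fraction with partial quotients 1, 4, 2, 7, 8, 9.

1/1, 5/4, 11/9, 82/67, 667/545, 6085/4972

Using the convergent recurrence p_i = a_i*p_{i-1} + p_{i-2}, q_i = a_i*q_{i-1} + q_{i-2} with p_{-2}=0, p_{-1}=1, q_{-2}=1, q_{-1}=0:
  i=0: a_0=1, p_0 = 1*1 + 0 = 1, q_0 = 1*0 + 1 = 1.
  i=1: a_1=4, p_1 = 4*1 + 1 = 5, q_1 = 4*1 + 0 = 4.
  i=2: a_2=2, p_2 = 2*5 + 1 = 11, q_2 = 2*4 + 1 = 9.
  i=3: a_3=7, p_3 = 7*11 + 5 = 82, q_3 = 7*9 + 4 = 67.
  i=4: a_4=8, p_4 = 8*82 + 11 = 667, q_4 = 8*67 + 9 = 545.
  i=5: a_5=9, p_5 = 9*667 + 82 = 6085, q_5 = 9*545 + 67 = 4972.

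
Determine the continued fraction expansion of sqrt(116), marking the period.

Write x_i = (sqrt(116) + m_i)/d_i with (m_0, d_0) = (0, 1). a_0 = floor(sqrt(116)) = 10, since 10^2 = 100 <= 116 < 121 = 11^2.
Iterate m_{i+1} = d_i*a_i - m_i, d_{i+1} = (116 - m_{i+1}^2)/d_i, a_{i+1} = floor((a_0 + m_{i+1})/d_{i+1}):
  m_1 = 1*10 - 0 = 10, d_1 = (116 - 10^2)/1 = 16/1 = 16, a_1 = floor((10 + 10)/16) = 1.
  m_2 = 16*1 - 10 = 6, d_2 = (116 - 6^2)/16 = 80/16 = 5, a_2 = floor((10 + 6)/5) = 3.
  m_3 = 5*3 - 6 = 9, d_3 = (116 - 9^2)/5 = 35/5 = 7, a_3 = floor((10 + 9)/7) = 2.
  m_4 = 7*2 - 9 = 5, d_4 = (116 - 5^2)/7 = 91/7 = 13, a_4 = floor((10 + 5)/13) = 1.
  m_5 = 13*1 - 5 = 8, d_5 = (116 - 8^2)/13 = 52/13 = 4, a_5 = floor((10 + 8)/4) = 4.
  m_6 = 4*4 - 8 = 8, d_6 = (116 - 8^2)/4 = 52/4 = 13, a_6 = floor((10 + 8)/13) = 1.
  m_7 = 13*1 - 8 = 5, d_7 = (116 - 5^2)/13 = 91/13 = 7, a_7 = floor((10 + 5)/7) = 2.
  m_8 = 7*2 - 5 = 9, d_8 = (116 - 9^2)/7 = 35/7 = 5, a_8 = floor((10 + 9)/5) = 3.
  m_9 = 5*3 - 9 = 6, d_9 = (116 - 6^2)/5 = 80/5 = 16, a_9 = floor((10 + 6)/16) = 1.
  m_10 = 16*1 - 6 = 10, d_10 = (116 - 10^2)/16 = 16/16 = 1, a_10 = floor((10 + 10)/1) = 20.
  m_11 = 1*20 - 10 = 10, d_11 = (116 - 10^2)/1 = 16/1 = 16: (m_11, d_11) = (m_1, d_1) = (10, 16), so from here the quotients repeat a_1, ..., a_10; the period length is 10.
Hence the expansion of sqrt(116) is a_0 = 10 followed by the repeating block 1, 3, 2, 1, 4, 1, 2, 3, 1, 20 (period 10).

[10; (1, 3, 2, 1, 4, 1, 2, 3, 1, 20)]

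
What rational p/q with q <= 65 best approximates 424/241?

95/54

Expand x = 424/241 as a continued fraction with the Euclidean algorithm:
  424 = 1*241 + 183, so a_0 = 1.
  241 = 1*183 + 58, so a_1 = 1.
  183 = 3*58 + 9, so a_2 = 3.
  58 = 6*9 + 4, so a_3 = 6.
  9 = 2*4 + 1, so a_4 = 2.
  4 = 4*1 + 0, so a_5 = 4.
so x = [1; 1, 3, 6, 2, 4].
Convergents (p_i = a_i*p_{i-1} + p_{i-2}, q_i = a_i*q_{i-1} + q_{i-2} with p_{-2}=0, p_{-1}=1, q_{-2}=1, q_{-1}=0), until the denominator exceeds 65:
  i=0: a_0=1, p_0 = 1*1 + 0 = 1, q_0 = 1*0 + 1 = 1.
  i=1: a_1=1, p_1 = 1*1 + 1 = 2, q_1 = 1*1 + 0 = 1.
  i=2: a_2=3, p_2 = 3*2 + 1 = 7, q_2 = 3*1 + 1 = 4.
  i=3: a_3=6, p_3 = 6*7 + 2 = 44, q_3 = 6*4 + 1 = 25.
  i=4: a_4=2, p_4 = 2*44 + 7 = 95, q_4 = 2*25 + 4 = 54.
  i=5: a_5=4, p_5 = 4*95 + 44 = 424, q_5 = 4*54 + 25 = 241.
q_5 = 241 > 65, so the last convergent with denominator <= 65 is p_4/q_4 = 95/54.
The closest fraction with denominator <= 65 is either p_4/q_4 or the intermediate fraction (k*p_4 + p_3)/(k*q_4 + q_3) with the largest k >= 1 whose denominator stays <= 65; these approach x as k grows, and every other convergent or intermediate fraction in range is farther away.
Largest k: floor((65 - q_3)/q_4) = floor((65 - 25)/54) = 0.
Since k = 0, no intermediate fraction beyond p_4/q_4 has denominator <= 65, so the convergent 95/54 is the closest (its error is |424*54 - 95*241|/(241*54) = 1/13014).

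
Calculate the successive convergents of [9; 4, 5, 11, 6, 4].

Using the convergent recurrence p_i = a_i*p_{i-1} + p_{i-2}, q_i = a_i*q_{i-1} + q_{i-2} with p_{-2}=0, p_{-1}=1, q_{-2}=1, q_{-1}=0:
  i=0: a_0=9, p_0 = 9*1 + 0 = 9, q_0 = 9*0 + 1 = 1.
  i=1: a_1=4, p_1 = 4*9 + 1 = 37, q_1 = 4*1 + 0 = 4.
  i=2: a_2=5, p_2 = 5*37 + 9 = 194, q_2 = 5*4 + 1 = 21.
  i=3: a_3=11, p_3 = 11*194 + 37 = 2171, q_3 = 11*21 + 4 = 235.
  i=4: a_4=6, p_4 = 6*2171 + 194 = 13220, q_4 = 6*235 + 21 = 1431.
  i=5: a_5=4, p_5 = 4*13220 + 2171 = 55051, q_5 = 4*1431 + 235 = 5959.

9/1, 37/4, 194/21, 2171/235, 13220/1431, 55051/5959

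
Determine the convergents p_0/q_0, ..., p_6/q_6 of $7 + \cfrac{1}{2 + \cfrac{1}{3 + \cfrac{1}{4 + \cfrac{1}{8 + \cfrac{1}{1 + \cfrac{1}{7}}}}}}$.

7/1, 15/2, 52/7, 223/30, 1836/247, 2059/277, 16249/2186

Using the convergent recurrence p_i = a_i*p_{i-1} + p_{i-2}, q_i = a_i*q_{i-1} + q_{i-2} with p_{-2}=0, p_{-1}=1, q_{-2}=1, q_{-1}=0:
  i=0: a_0=7, p_0 = 7*1 + 0 = 7, q_0 = 7*0 + 1 = 1.
  i=1: a_1=2, p_1 = 2*7 + 1 = 15, q_1 = 2*1 + 0 = 2.
  i=2: a_2=3, p_2 = 3*15 + 7 = 52, q_2 = 3*2 + 1 = 7.
  i=3: a_3=4, p_3 = 4*52 + 15 = 223, q_3 = 4*7 + 2 = 30.
  i=4: a_4=8, p_4 = 8*223 + 52 = 1836, q_4 = 8*30 + 7 = 247.
  i=5: a_5=1, p_5 = 1*1836 + 223 = 2059, q_5 = 1*247 + 30 = 277.
  i=6: a_6=7, p_6 = 7*2059 + 1836 = 16249, q_6 = 7*277 + 247 = 2186.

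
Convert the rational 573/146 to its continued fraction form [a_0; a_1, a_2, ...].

[3; 1, 12, 3, 1, 2]

Run the Euclidean algorithm on 573 and 146; the successive quotients are the partial quotients a_0, a_1, ... (each step inverts the fractional part left over by the previous one):
  573 = 3*146 + 135, so a_0 = 3.
  146 = 1*135 + 11, so a_1 = 1.
  135 = 12*11 + 3, so a_2 = 12.
  11 = 3*3 + 2, so a_3 = 3.
  3 = 1*2 + 1, so a_4 = 1.
  2 = 2*1 + 0, so a_5 = 2.
The remainder reaches 0 after 6 divisions, so the expansion has 6 partial quotients, read off in order.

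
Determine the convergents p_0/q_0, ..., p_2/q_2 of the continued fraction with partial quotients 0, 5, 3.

0/1, 1/5, 3/16

Using the convergent recurrence p_i = a_i*p_{i-1} + p_{i-2}, q_i = a_i*q_{i-1} + q_{i-2} with p_{-2}=0, p_{-1}=1, q_{-2}=1, q_{-1}=0:
  i=0: a_0=0, p_0 = 0*1 + 0 = 0, q_0 = 0*0 + 1 = 1.
  i=1: a_1=5, p_1 = 5*0 + 1 = 1, q_1 = 5*1 + 0 = 5.
  i=2: a_2=3, p_2 = 3*1 + 0 = 3, q_2 = 3*5 + 1 = 16.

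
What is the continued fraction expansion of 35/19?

Run the Euclidean algorithm on 35 and 19; the successive quotients are the partial quotients a_0, a_1, ... (each step inverts the fractional part left over by the previous one):
  35 = 1*19 + 16, so a_0 = 1.
  19 = 1*16 + 3, so a_1 = 1.
  16 = 5*3 + 1, so a_2 = 5.
  3 = 3*1 + 0, so a_3 = 3.
The remainder reaches 0 after 4 divisions, so the expansion has 4 partial quotients, read off in order.

[1; 1, 5, 3]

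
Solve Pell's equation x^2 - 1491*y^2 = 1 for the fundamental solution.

(x, y) = (68230, 1767)

First expand sqrt(1491) as a continued fraction. With x_i = (sqrt(1491) + m_i)/d_i and (m_0, d_0) = (0, 1): a_0 = floor(sqrt(1491)) = 38, since 38^2 = 1444 <= 1491 < 1521 = 39^2.
Iterate m_{i+1} = d_i*a_i - m_i, d_{i+1} = (1491 - m_{i+1}^2)/d_i, a_{i+1} = floor((a_0 + m_{i+1})/d_{i+1}):
  m_1 = 1*38 - 0 = 38, d_1 = (1491 - 38^2)/1 = 47/1 = 47, a_1 = floor((38 + 38)/47) = 1.
  m_2 = 47*1 - 38 = 9, d_2 = (1491 - 9^2)/47 = 1410/47 = 30, a_2 = floor((38 + 9)/30) = 1.
  m_3 = 30*1 - 9 = 21, d_3 = (1491 - 21^2)/30 = 1050/30 = 35, a_3 = floor((38 + 21)/35) = 1.
  m_4 = 35*1 - 21 = 14, d_4 = (1491 - 14^2)/35 = 1295/35 = 37, a_4 = floor((38 + 14)/37) = 1.
  m_5 = 37*1 - 14 = 23, d_5 = (1491 - 23^2)/37 = 962/37 = 26, a_5 = floor((38 + 23)/26) = 2.
  m_6 = 26*2 - 23 = 29, d_6 = (1491 - 29^2)/26 = 650/26 = 25, a_6 = floor((38 + 29)/25) = 2.
  m_7 = 25*2 - 29 = 21, d_7 = (1491 - 21^2)/25 = 1050/25 = 42, a_7 = floor((38 + 21)/42) = 1.
  m_8 = 42*1 - 21 = 21, d_8 = (1491 - 21^2)/42 = 1050/42 = 25, a_8 = floor((38 + 21)/25) = 2.
  m_9 = 25*2 - 21 = 29, d_9 = (1491 - 29^2)/25 = 650/25 = 26, a_9 = floor((38 + 29)/26) = 2.
  m_10 = 26*2 - 29 = 23, d_10 = (1491 - 23^2)/26 = 962/26 = 37, a_10 = floor((38 + 23)/37) = 1.
  m_11 = 37*1 - 23 = 14, d_11 = (1491 - 14^2)/37 = 1295/37 = 35, a_11 = floor((38 + 14)/35) = 1.
  m_12 = 35*1 - 14 = 21, d_12 = (1491 - 21^2)/35 = 1050/35 = 30, a_12 = floor((38 + 21)/30) = 1.
  m_13 = 30*1 - 21 = 9, d_13 = (1491 - 9^2)/30 = 1410/30 = 47, a_13 = floor((38 + 9)/47) = 1.
  m_14 = 47*1 - 9 = 38, d_14 = (1491 - 38^2)/47 = 47/47 = 1, a_14 = floor((38 + 38)/1) = 76.
  m_15 = 1*76 - 38 = 38, d_15 = (1491 - 38^2)/1 = 47/1 = 47: (m_15, d_15) = (m_1, d_1) = (38, 47), so from here the quotients repeat a_1, ..., a_14; the period length is 14.
So sqrt(1491) = [38; (1, 1, 1, 1, 2, 2, 1, 2, 2, 1, 1, 1, 1, 76)] with period length k = 14.
k is even, so the fundamental solution of x^2 - 1491y^2 = 1 is (p_{k-1}, q_{k-1}) = (p_13, q_13); compute convergents through index 13.
Convergents (p_i = a_i*p_{i-1} + p_{i-2}, q_i = a_i*q_{i-1} + q_{i-2} with p_{-2}=0, p_{-1}=1, q_{-2}=1, q_{-1}=0):
  i=0: a_0=38, p_0 = 38*1 + 0 = 38, q_0 = 38*0 + 1 = 1.
  i=1: a_1=1, p_1 = 1*38 + 1 = 39, q_1 = 1*1 + 0 = 1.
  i=2: a_2=1, p_2 = 1*39 + 38 = 77, q_2 = 1*1 + 1 = 2.
  i=3: a_3=1, p_3 = 1*77 + 39 = 116, q_3 = 1*2 + 1 = 3.
  i=4: a_4=1, p_4 = 1*116 + 77 = 193, q_4 = 1*3 + 2 = 5.
  i=5: a_5=2, p_5 = 2*193 + 116 = 502, q_5 = 2*5 + 3 = 13.
  i=6: a_6=2, p_6 = 2*502 + 193 = 1197, q_6 = 2*13 + 5 = 31.
  i=7: a_7=1, p_7 = 1*1197 + 502 = 1699, q_7 = 1*31 + 13 = 44.
  i=8: a_8=2, p_8 = 2*1699 + 1197 = 4595, q_8 = 2*44 + 31 = 119.
  i=9: a_9=2, p_9 = 2*4595 + 1699 = 10889, q_9 = 2*119 + 44 = 282.
  i=10: a_10=1, p_10 = 1*10889 + 4595 = 15484, q_10 = 1*282 + 119 = 401.
  i=11: a_11=1, p_11 = 1*15484 + 10889 = 26373, q_11 = 1*401 + 282 = 683.
  i=12: a_12=1, p_12 = 1*26373 + 15484 = 41857, q_12 = 1*683 + 401 = 1084.
  i=13: a_13=1, p_13 = 1*41857 + 26373 = 68230, q_13 = 1*1084 + 683 = 1767.
Check: 68230^2 - 1491*1767^2 = 4655332900 - 4655332899 = 1, so (x, y) = (68230, 1767) solves the equation, and by the theorem it is the least positive solution.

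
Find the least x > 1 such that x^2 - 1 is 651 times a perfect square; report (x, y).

First expand sqrt(651) as a continued fraction. With x_i = (sqrt(651) + m_i)/d_i and (m_0, d_0) = (0, 1): a_0 = floor(sqrt(651)) = 25, since 25^2 = 625 <= 651 < 676 = 26^2.
Iterate m_{i+1} = d_i*a_i - m_i, d_{i+1} = (651 - m_{i+1}^2)/d_i, a_{i+1} = floor((a_0 + m_{i+1})/d_{i+1}):
  m_1 = 1*25 - 0 = 25, d_1 = (651 - 25^2)/1 = 26/1 = 26, a_1 = floor((25 + 25)/26) = 1.
  m_2 = 26*1 - 25 = 1, d_2 = (651 - 1^2)/26 = 650/26 = 25, a_2 = floor((25 + 1)/25) = 1.
  m_3 = 25*1 - 1 = 24, d_3 = (651 - 24^2)/25 = 75/25 = 3, a_3 = floor((25 + 24)/3) = 16.
  m_4 = 3*16 - 24 = 24, d_4 = (651 - 24^2)/3 = 75/3 = 25, a_4 = floor((25 + 24)/25) = 1.
  m_5 = 25*1 - 24 = 1, d_5 = (651 - 1^2)/25 = 650/25 = 26, a_5 = floor((25 + 1)/26) = 1.
  m_6 = 26*1 - 1 = 25, d_6 = (651 - 25^2)/26 = 26/26 = 1, a_6 = floor((25 + 25)/1) = 50.
  m_7 = 1*50 - 25 = 25, d_7 = (651 - 25^2)/1 = 26/1 = 26: (m_7, d_7) = (m_1, d_1) = (25, 26), so from here the quotients repeat a_1, ..., a_6; the period length is 6.
So sqrt(651) = [25; (1, 1, 16, 1, 1, 50)] with period length k = 6.
k is even, so the fundamental solution of x^2 - 651y^2 = 1 is (p_{k-1}, q_{k-1}) = (p_5, q_5); compute convergents through index 5.
Convergents (p_i = a_i*p_{i-1} + p_{i-2}, q_i = a_i*q_{i-1} + q_{i-2} with p_{-2}=0, p_{-1}=1, q_{-2}=1, q_{-1}=0):
  i=0: a_0=25, p_0 = 25*1 + 0 = 25, q_0 = 25*0 + 1 = 1.
  i=1: a_1=1, p_1 = 1*25 + 1 = 26, q_1 = 1*1 + 0 = 1.
  i=2: a_2=1, p_2 = 1*26 + 25 = 51, q_2 = 1*1 + 1 = 2.
  i=3: a_3=16, p_3 = 16*51 + 26 = 842, q_3 = 16*2 + 1 = 33.
  i=4: a_4=1, p_4 = 1*842 + 51 = 893, q_4 = 1*33 + 2 = 35.
  i=5: a_5=1, p_5 = 1*893 + 842 = 1735, q_5 = 1*35 + 33 = 68.
Check: 1735^2 - 651*68^2 = 3010225 - 3010224 = 1, so (x, y) = (1735, 68) solves the equation, and by the theorem it is the least positive solution.

(x, y) = (1735, 68)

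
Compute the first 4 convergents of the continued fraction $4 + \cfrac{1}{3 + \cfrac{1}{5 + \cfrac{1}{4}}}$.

4/1, 13/3, 69/16, 289/67

Using the convergent recurrence p_i = a_i*p_{i-1} + p_{i-2}, q_i = a_i*q_{i-1} + q_{i-2} with p_{-2}=0, p_{-1}=1, q_{-2}=1, q_{-1}=0:
  i=0: a_0=4, p_0 = 4*1 + 0 = 4, q_0 = 4*0 + 1 = 1.
  i=1: a_1=3, p_1 = 3*4 + 1 = 13, q_1 = 3*1 + 0 = 3.
  i=2: a_2=5, p_2 = 5*13 + 4 = 69, q_2 = 5*3 + 1 = 16.
  i=3: a_3=4, p_3 = 4*69 + 13 = 289, q_3 = 4*16 + 3 = 67.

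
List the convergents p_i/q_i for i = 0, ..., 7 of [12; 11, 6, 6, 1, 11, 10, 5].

12/1, 133/11, 810/67, 4993/413, 5803/480, 68826/5693, 694063/57410, 3539141/292743

Using the convergent recurrence p_i = a_i*p_{i-1} + p_{i-2}, q_i = a_i*q_{i-1} + q_{i-2} with p_{-2}=0, p_{-1}=1, q_{-2}=1, q_{-1}=0:
  i=0: a_0=12, p_0 = 12*1 + 0 = 12, q_0 = 12*0 + 1 = 1.
  i=1: a_1=11, p_1 = 11*12 + 1 = 133, q_1 = 11*1 + 0 = 11.
  i=2: a_2=6, p_2 = 6*133 + 12 = 810, q_2 = 6*11 + 1 = 67.
  i=3: a_3=6, p_3 = 6*810 + 133 = 4993, q_3 = 6*67 + 11 = 413.
  i=4: a_4=1, p_4 = 1*4993 + 810 = 5803, q_4 = 1*413 + 67 = 480.
  i=5: a_5=11, p_5 = 11*5803 + 4993 = 68826, q_5 = 11*480 + 413 = 5693.
  i=6: a_6=10, p_6 = 10*68826 + 5803 = 694063, q_6 = 10*5693 + 480 = 57410.
  i=7: a_7=5, p_7 = 5*694063 + 68826 = 3539141, q_7 = 5*57410 + 5693 = 292743.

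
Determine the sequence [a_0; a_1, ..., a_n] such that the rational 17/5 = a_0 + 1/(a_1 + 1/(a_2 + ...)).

Run the Euclidean algorithm on 17 and 5; the successive quotients are the partial quotients a_0, a_1, ... (each step inverts the fractional part left over by the previous one):
  17 = 3*5 + 2, so a_0 = 3.
  5 = 2*2 + 1, so a_1 = 2.
  2 = 2*1 + 0, so a_2 = 2.
The remainder reaches 0 after 3 divisions, so the expansion has 3 partial quotients, read off in order.

[3; 2, 2]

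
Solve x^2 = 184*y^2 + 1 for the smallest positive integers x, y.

First expand sqrt(184) as a continued fraction. With x_i = (sqrt(184) + m_i)/d_i and (m_0, d_0) = (0, 1): a_0 = floor(sqrt(184)) = 13, since 13^2 = 169 <= 184 < 196 = 14^2.
Iterate m_{i+1} = d_i*a_i - m_i, d_{i+1} = (184 - m_{i+1}^2)/d_i, a_{i+1} = floor((a_0 + m_{i+1})/d_{i+1}):
  m_1 = 1*13 - 0 = 13, d_1 = (184 - 13^2)/1 = 15/1 = 15, a_1 = floor((13 + 13)/15) = 1.
  m_2 = 15*1 - 13 = 2, d_2 = (184 - 2^2)/15 = 180/15 = 12, a_2 = floor((13 + 2)/12) = 1.
  m_3 = 12*1 - 2 = 10, d_3 = (184 - 10^2)/12 = 84/12 = 7, a_3 = floor((13 + 10)/7) = 3.
  m_4 = 7*3 - 10 = 11, d_4 = (184 - 11^2)/7 = 63/7 = 9, a_4 = floor((13 + 11)/9) = 2.
  m_5 = 9*2 - 11 = 7, d_5 = (184 - 7^2)/9 = 135/9 = 15, a_5 = floor((13 + 7)/15) = 1.
  m_6 = 15*1 - 7 = 8, d_6 = (184 - 8^2)/15 = 120/15 = 8, a_6 = floor((13 + 8)/8) = 2.
  m_7 = 8*2 - 8 = 8, d_7 = (184 - 8^2)/8 = 120/8 = 15, a_7 = floor((13 + 8)/15) = 1.
  m_8 = 15*1 - 8 = 7, d_8 = (184 - 7^2)/15 = 135/15 = 9, a_8 = floor((13 + 7)/9) = 2.
  m_9 = 9*2 - 7 = 11, d_9 = (184 - 11^2)/9 = 63/9 = 7, a_9 = floor((13 + 11)/7) = 3.
  m_10 = 7*3 - 11 = 10, d_10 = (184 - 10^2)/7 = 84/7 = 12, a_10 = floor((13 + 10)/12) = 1.
  m_11 = 12*1 - 10 = 2, d_11 = (184 - 2^2)/12 = 180/12 = 15, a_11 = floor((13 + 2)/15) = 1.
  m_12 = 15*1 - 2 = 13, d_12 = (184 - 13^2)/15 = 15/15 = 1, a_12 = floor((13 + 13)/1) = 26.
  m_13 = 1*26 - 13 = 13, d_13 = (184 - 13^2)/1 = 15/1 = 15: (m_13, d_13) = (m_1, d_1) = (13, 15), so from here the quotients repeat a_1, ..., a_12; the period length is 12.
So sqrt(184) = [13; (1, 1, 3, 2, 1, 2, 1, 2, 3, 1, 1, 26)] with period length k = 12.
k is even, so the fundamental solution of x^2 - 184y^2 = 1 is (p_{k-1}, q_{k-1}) = (p_11, q_11); compute convergents through index 11.
Convergents (p_i = a_i*p_{i-1} + p_{i-2}, q_i = a_i*q_{i-1} + q_{i-2} with p_{-2}=0, p_{-1}=1, q_{-2}=1, q_{-1}=0):
  i=0: a_0=13, p_0 = 13*1 + 0 = 13, q_0 = 13*0 + 1 = 1.
  i=1: a_1=1, p_1 = 1*13 + 1 = 14, q_1 = 1*1 + 0 = 1.
  i=2: a_2=1, p_2 = 1*14 + 13 = 27, q_2 = 1*1 + 1 = 2.
  i=3: a_3=3, p_3 = 3*27 + 14 = 95, q_3 = 3*2 + 1 = 7.
  i=4: a_4=2, p_4 = 2*95 + 27 = 217, q_4 = 2*7 + 2 = 16.
  i=5: a_5=1, p_5 = 1*217 + 95 = 312, q_5 = 1*16 + 7 = 23.
  i=6: a_6=2, p_6 = 2*312 + 217 = 841, q_6 = 2*23 + 16 = 62.
  i=7: a_7=1, p_7 = 1*841 + 312 = 1153, q_7 = 1*62 + 23 = 85.
  i=8: a_8=2, p_8 = 2*1153 + 841 = 3147, q_8 = 2*85 + 62 = 232.
  i=9: a_9=3, p_9 = 3*3147 + 1153 = 10594, q_9 = 3*232 + 85 = 781.
  i=10: a_10=1, p_10 = 1*10594 + 3147 = 13741, q_10 = 1*781 + 232 = 1013.
  i=11: a_11=1, p_11 = 1*13741 + 10594 = 24335, q_11 = 1*1013 + 781 = 1794.
Check: 24335^2 - 184*1794^2 = 592192225 - 592192224 = 1, so (x, y) = (24335, 1794) solves the equation, and by the theorem it is the least positive solution.

(x, y) = (24335, 1794)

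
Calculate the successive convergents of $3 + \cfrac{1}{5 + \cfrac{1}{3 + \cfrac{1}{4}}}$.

Using the convergent recurrence p_i = a_i*p_{i-1} + p_{i-2}, q_i = a_i*q_{i-1} + q_{i-2} with p_{-2}=0, p_{-1}=1, q_{-2}=1, q_{-1}=0:
  i=0: a_0=3, p_0 = 3*1 + 0 = 3, q_0 = 3*0 + 1 = 1.
  i=1: a_1=5, p_1 = 5*3 + 1 = 16, q_1 = 5*1 + 0 = 5.
  i=2: a_2=3, p_2 = 3*16 + 3 = 51, q_2 = 3*5 + 1 = 16.
  i=3: a_3=4, p_3 = 4*51 + 16 = 220, q_3 = 4*16 + 5 = 69.

3/1, 16/5, 51/16, 220/69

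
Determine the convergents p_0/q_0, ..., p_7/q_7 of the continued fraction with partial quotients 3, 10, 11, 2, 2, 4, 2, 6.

3/1, 31/10, 344/111, 719/232, 1782/575, 7847/2532, 17476/5639, 112703/36366

Using the convergent recurrence p_i = a_i*p_{i-1} + p_{i-2}, q_i = a_i*q_{i-1} + q_{i-2} with p_{-2}=0, p_{-1}=1, q_{-2}=1, q_{-1}=0:
  i=0: a_0=3, p_0 = 3*1 + 0 = 3, q_0 = 3*0 + 1 = 1.
  i=1: a_1=10, p_1 = 10*3 + 1 = 31, q_1 = 10*1 + 0 = 10.
  i=2: a_2=11, p_2 = 11*31 + 3 = 344, q_2 = 11*10 + 1 = 111.
  i=3: a_3=2, p_3 = 2*344 + 31 = 719, q_3 = 2*111 + 10 = 232.
  i=4: a_4=2, p_4 = 2*719 + 344 = 1782, q_4 = 2*232 + 111 = 575.
  i=5: a_5=4, p_5 = 4*1782 + 719 = 7847, q_5 = 4*575 + 232 = 2532.
  i=6: a_6=2, p_6 = 2*7847 + 1782 = 17476, q_6 = 2*2532 + 575 = 5639.
  i=7: a_7=6, p_7 = 6*17476 + 7847 = 112703, q_7 = 6*5639 + 2532 = 36366.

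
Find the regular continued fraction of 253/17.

Run the Euclidean algorithm on 253 and 17; the successive quotients are the partial quotients a_0, a_1, ... (each step inverts the fractional part left over by the previous one):
  253 = 14*17 + 15, so a_0 = 14.
  17 = 1*15 + 2, so a_1 = 1.
  15 = 7*2 + 1, so a_2 = 7.
  2 = 2*1 + 0, so a_3 = 2.
The remainder reaches 0 after 4 divisions, so the expansion has 4 partial quotients, read off in order.

[14; 1, 7, 2]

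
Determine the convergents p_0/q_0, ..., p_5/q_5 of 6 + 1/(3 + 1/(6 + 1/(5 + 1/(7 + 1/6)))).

Using the convergent recurrence p_i = a_i*p_{i-1} + p_{i-2}, q_i = a_i*q_{i-1} + q_{i-2} with p_{-2}=0, p_{-1}=1, q_{-2}=1, q_{-1}=0:
  i=0: a_0=6, p_0 = 6*1 + 0 = 6, q_0 = 6*0 + 1 = 1.
  i=1: a_1=3, p_1 = 3*6 + 1 = 19, q_1 = 3*1 + 0 = 3.
  i=2: a_2=6, p_2 = 6*19 + 6 = 120, q_2 = 6*3 + 1 = 19.
  i=3: a_3=5, p_3 = 5*120 + 19 = 619, q_3 = 5*19 + 3 = 98.
  i=4: a_4=7, p_4 = 7*619 + 120 = 4453, q_4 = 7*98 + 19 = 705.
  i=5: a_5=6, p_5 = 6*4453 + 619 = 27337, q_5 = 6*705 + 98 = 4328.

6/1, 19/3, 120/19, 619/98, 4453/705, 27337/4328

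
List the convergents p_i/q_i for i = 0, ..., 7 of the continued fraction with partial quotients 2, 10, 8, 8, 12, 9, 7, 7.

2/1, 21/10, 170/81, 1381/658, 16742/7977, 152059/72451, 1081155/515134, 7720144/3678389

Using the convergent recurrence p_i = a_i*p_{i-1} + p_{i-2}, q_i = a_i*q_{i-1} + q_{i-2} with p_{-2}=0, p_{-1}=1, q_{-2}=1, q_{-1}=0:
  i=0: a_0=2, p_0 = 2*1 + 0 = 2, q_0 = 2*0 + 1 = 1.
  i=1: a_1=10, p_1 = 10*2 + 1 = 21, q_1 = 10*1 + 0 = 10.
  i=2: a_2=8, p_2 = 8*21 + 2 = 170, q_2 = 8*10 + 1 = 81.
  i=3: a_3=8, p_3 = 8*170 + 21 = 1381, q_3 = 8*81 + 10 = 658.
  i=4: a_4=12, p_4 = 12*1381 + 170 = 16742, q_4 = 12*658 + 81 = 7977.
  i=5: a_5=9, p_5 = 9*16742 + 1381 = 152059, q_5 = 9*7977 + 658 = 72451.
  i=6: a_6=7, p_6 = 7*152059 + 16742 = 1081155, q_6 = 7*72451 + 7977 = 515134.
  i=7: a_7=7, p_7 = 7*1081155 + 152059 = 7720144, q_7 = 7*515134 + 72451 = 3678389.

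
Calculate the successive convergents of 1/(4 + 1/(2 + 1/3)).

0/1, 1/4, 2/9, 7/31

Using the convergent recurrence p_i = a_i*p_{i-1} + p_{i-2}, q_i = a_i*q_{i-1} + q_{i-2} with p_{-2}=0, p_{-1}=1, q_{-2}=1, q_{-1}=0:
  i=0: a_0=0, p_0 = 0*1 + 0 = 0, q_0 = 0*0 + 1 = 1.
  i=1: a_1=4, p_1 = 4*0 + 1 = 1, q_1 = 4*1 + 0 = 4.
  i=2: a_2=2, p_2 = 2*1 + 0 = 2, q_2 = 2*4 + 1 = 9.
  i=3: a_3=3, p_3 = 3*2 + 1 = 7, q_3 = 3*9 + 4 = 31.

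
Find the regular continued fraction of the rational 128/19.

[6; 1, 2, 1, 4]

Run the Euclidean algorithm on 128 and 19; the successive quotients are the partial quotients a_0, a_1, ... (each step inverts the fractional part left over by the previous one):
  128 = 6*19 + 14, so a_0 = 6.
  19 = 1*14 + 5, so a_1 = 1.
  14 = 2*5 + 4, so a_2 = 2.
  5 = 1*4 + 1, so a_3 = 1.
  4 = 4*1 + 0, so a_4 = 4.
The remainder reaches 0 after 5 divisions, so the expansion has 5 partial quotients, read off in order.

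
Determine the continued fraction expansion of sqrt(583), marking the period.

Write x_i = (sqrt(583) + m_i)/d_i with (m_0, d_0) = (0, 1). a_0 = floor(sqrt(583)) = 24, since 24^2 = 576 <= 583 < 625 = 25^2.
Iterate m_{i+1} = d_i*a_i - m_i, d_{i+1} = (583 - m_{i+1}^2)/d_i, a_{i+1} = floor((a_0 + m_{i+1})/d_{i+1}):
  m_1 = 1*24 - 0 = 24, d_1 = (583 - 24^2)/1 = 7/1 = 7, a_1 = floor((24 + 24)/7) = 6.
  m_2 = 7*6 - 24 = 18, d_2 = (583 - 18^2)/7 = 259/7 = 37, a_2 = floor((24 + 18)/37) = 1.
  m_3 = 37*1 - 18 = 19, d_3 = (583 - 19^2)/37 = 222/37 = 6, a_3 = floor((24 + 19)/6) = 7.
  m_4 = 6*7 - 19 = 23, d_4 = (583 - 23^2)/6 = 54/6 = 9, a_4 = floor((24 + 23)/9) = 5.
  m_5 = 9*5 - 23 = 22, d_5 = (583 - 22^2)/9 = 99/9 = 11, a_5 = floor((24 + 22)/11) = 4.
  m_6 = 11*4 - 22 = 22, d_6 = (583 - 22^2)/11 = 99/11 = 9, a_6 = floor((24 + 22)/9) = 5.
  m_7 = 9*5 - 22 = 23, d_7 = (583 - 23^2)/9 = 54/9 = 6, a_7 = floor((24 + 23)/6) = 7.
  m_8 = 6*7 - 23 = 19, d_8 = (583 - 19^2)/6 = 222/6 = 37, a_8 = floor((24 + 19)/37) = 1.
  m_9 = 37*1 - 19 = 18, d_9 = (583 - 18^2)/37 = 259/37 = 7, a_9 = floor((24 + 18)/7) = 6.
  m_10 = 7*6 - 18 = 24, d_10 = (583 - 24^2)/7 = 7/7 = 1, a_10 = floor((24 + 24)/1) = 48.
  m_11 = 1*48 - 24 = 24, d_11 = (583 - 24^2)/1 = 7/1 = 7: (m_11, d_11) = (m_1, d_1) = (24, 7), so from here the quotients repeat a_1, ..., a_10; the period length is 10.
Hence the expansion of sqrt(583) is a_0 = 24 followed by the repeating block 6, 1, 7, 5, 4, 5, 7, 1, 6, 48 (period 10).

[24; (6, 1, 7, 5, 4, 5, 7, 1, 6, 48)]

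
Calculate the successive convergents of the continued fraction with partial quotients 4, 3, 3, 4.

Using the convergent recurrence p_i = a_i*p_{i-1} + p_{i-2}, q_i = a_i*q_{i-1} + q_{i-2} with p_{-2}=0, p_{-1}=1, q_{-2}=1, q_{-1}=0:
  i=0: a_0=4, p_0 = 4*1 + 0 = 4, q_0 = 4*0 + 1 = 1.
  i=1: a_1=3, p_1 = 3*4 + 1 = 13, q_1 = 3*1 + 0 = 3.
  i=2: a_2=3, p_2 = 3*13 + 4 = 43, q_2 = 3*3 + 1 = 10.
  i=3: a_3=4, p_3 = 4*43 + 13 = 185, q_3 = 4*10 + 3 = 43.

4/1, 13/3, 43/10, 185/43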